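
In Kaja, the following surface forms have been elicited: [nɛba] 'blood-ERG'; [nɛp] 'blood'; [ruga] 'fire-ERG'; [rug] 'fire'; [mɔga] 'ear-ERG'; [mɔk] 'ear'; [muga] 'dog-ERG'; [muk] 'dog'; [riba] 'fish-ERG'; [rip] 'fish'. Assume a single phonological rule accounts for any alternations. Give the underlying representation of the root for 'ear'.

/mɔk/

'ear' shows [g] ~ [k] at the end of the stem ([mɔga] vs [mɔk]).
Compare 'fire', with invariant [g] in [ruga] and [rug]: an analysis with underlying /g/ and a rule producing [k] in isolation would wrongly predict alternation here too.
So /k/ is underlying, and a rule of intervocalic voicing — voiceless stops become voiced between vowels — gives [g].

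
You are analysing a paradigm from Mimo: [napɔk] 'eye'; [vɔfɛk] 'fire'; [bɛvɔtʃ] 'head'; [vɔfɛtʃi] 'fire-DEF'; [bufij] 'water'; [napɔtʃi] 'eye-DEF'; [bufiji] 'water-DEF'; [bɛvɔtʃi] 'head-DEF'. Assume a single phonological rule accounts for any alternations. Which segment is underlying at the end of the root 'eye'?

The stem for 'eye' ends in [k] in [napɔk] but [tʃ] in [napɔtʃi].
If /tʃ/ were underlying and a rule turned it into [k] in isolation, 'head' would also alternate; but it has [tʃ] in both [bɛvɔtʃ] and [bɛvɔtʃi].
Therefore /k/ is basic and [tʃ] is derived by palatalization before a front vowel (/k/ becomes palato-alveolar [tʃ] before a front vowel).

/k/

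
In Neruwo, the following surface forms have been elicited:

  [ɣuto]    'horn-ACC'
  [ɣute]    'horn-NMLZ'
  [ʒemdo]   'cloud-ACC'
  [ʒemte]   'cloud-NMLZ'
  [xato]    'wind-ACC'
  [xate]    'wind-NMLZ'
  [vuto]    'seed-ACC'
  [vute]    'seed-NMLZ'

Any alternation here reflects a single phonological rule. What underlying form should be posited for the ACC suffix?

/-do/

The ACC morpheme has two allomorphs, [-do] and [-to].
The NMLZ suffix, which begins with [t], is invariant after every stem; so [t] is not altered by any rule here.
The ACC suffix is therefore /-do/ underlyingly, with post-vocalic devoicing: voiced stops become voiceless after a vowel.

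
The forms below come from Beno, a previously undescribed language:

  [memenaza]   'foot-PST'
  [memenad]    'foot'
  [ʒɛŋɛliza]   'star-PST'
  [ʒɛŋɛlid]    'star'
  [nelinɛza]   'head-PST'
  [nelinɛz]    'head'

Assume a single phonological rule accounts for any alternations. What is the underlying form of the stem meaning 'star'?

/ʒɛŋɛlid/

The stem for 'star' ends in [z] in [ʒɛŋɛliza] but [d] in [ʒɛŋɛlid].
Compare 'head', with invariant [z] in [nelinɛza] and [nelinɛz]: an analysis with underlying /z/ and a rule producing [d] in isolation would wrongly predict alternation here too.
Therefore /d/ is basic and [z] is derived by intervocalic spirantization (voiced stops become fricatives between vowels).
Hence 'star' is /ʒɛŋɛlid/ underlyingly.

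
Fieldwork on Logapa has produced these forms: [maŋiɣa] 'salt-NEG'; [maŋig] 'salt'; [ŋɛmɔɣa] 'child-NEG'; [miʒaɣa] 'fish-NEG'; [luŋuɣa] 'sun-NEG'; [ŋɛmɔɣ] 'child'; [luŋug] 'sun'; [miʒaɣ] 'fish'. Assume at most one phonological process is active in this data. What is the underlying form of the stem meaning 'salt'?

The root 'salt' surfaces as [maŋig] and [maŋiɣa], with a stem-final [g] ~ [ɣ] alternation.
If /ɣ/ were underlying and a rule turned it into [g] in isolation, 'child' would also alternate; but it has [ɣ] in both [ŋɛmɔɣ] and [ŋɛmɔɣa].
So /g/ is underlying, and a rule of intervocalic spirantization — voiced stops become fricatives between vowels — gives [ɣ].
The underlying form of 'salt' is therefore /maŋig/.

/maŋig/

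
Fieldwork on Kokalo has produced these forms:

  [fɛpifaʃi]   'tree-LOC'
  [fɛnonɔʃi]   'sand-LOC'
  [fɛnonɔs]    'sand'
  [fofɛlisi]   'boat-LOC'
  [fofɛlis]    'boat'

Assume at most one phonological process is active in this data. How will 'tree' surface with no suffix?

The stem for 'sand' ends in [ʃ] in [fɛnonɔʃi] but [s] in [fɛnonɔs].
If /s/ were underlying and a rule turned it into [ʃ] before the LOC suffix, 'boat' would also alternate; but it has [s] in both [fofɛlisi] and [fofɛlis].
So /ʃ/ is underlying, and a rule of depalatalization — palato-alveolar /ʃ/ becomes [s] when no front vowel follows — gives [s].
The one attested form of 'tree', [fɛpifaʃi], shows underlying /fɛpifaʃ/. Applying the same rule when no front vowel follows gives [fɛpifas].

[fɛpifas]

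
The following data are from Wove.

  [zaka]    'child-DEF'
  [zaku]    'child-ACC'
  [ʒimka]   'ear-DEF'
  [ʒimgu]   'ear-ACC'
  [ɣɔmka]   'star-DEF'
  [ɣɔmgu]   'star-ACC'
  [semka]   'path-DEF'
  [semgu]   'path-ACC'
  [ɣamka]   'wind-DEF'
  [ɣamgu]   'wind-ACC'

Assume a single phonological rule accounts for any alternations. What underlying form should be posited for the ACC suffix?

The ACC suffix surfaces as [-gu] and [-ku], depending on the final segment of the stem.
The DEF suffix, which begins with [k], is invariant after every stem; so [k] is not altered by any rule here.
So the underlying form is /-gu/, and voiced stops become voiceless after a vowel.

/-gu/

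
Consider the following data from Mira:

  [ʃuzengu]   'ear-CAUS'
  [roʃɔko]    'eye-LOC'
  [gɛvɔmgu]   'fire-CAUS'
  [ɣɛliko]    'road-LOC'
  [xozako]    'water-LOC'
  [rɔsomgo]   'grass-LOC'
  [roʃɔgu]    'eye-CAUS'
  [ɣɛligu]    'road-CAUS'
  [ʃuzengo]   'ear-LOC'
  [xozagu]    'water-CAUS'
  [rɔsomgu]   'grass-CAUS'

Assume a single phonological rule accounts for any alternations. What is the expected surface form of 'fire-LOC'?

The LOC morpheme has two allomorphs, [-go] and [-ko].
By contrast the CAUS suffix keeps its initial [g] throughout — that segment must be underlying.
So the underlying form is /-ko/, and voiceless stops become voiced after a nasal.
After 'fire', which ends in a nasal, the suffix surfaces as [-go], giving [gɛvɔmgo].

[gɛvɔmgo]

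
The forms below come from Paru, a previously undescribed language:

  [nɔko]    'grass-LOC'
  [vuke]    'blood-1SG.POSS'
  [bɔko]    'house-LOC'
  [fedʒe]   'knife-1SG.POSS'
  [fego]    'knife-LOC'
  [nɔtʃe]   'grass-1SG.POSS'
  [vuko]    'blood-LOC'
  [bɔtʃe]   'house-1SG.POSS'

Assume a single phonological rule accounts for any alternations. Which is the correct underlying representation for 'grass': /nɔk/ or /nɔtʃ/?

In [nɔko] and [nɔtʃe] the final segment of 'grass' alternates: [k] ~ [tʃ].
Compare 'blood', with invariant [k] in [vuko] and [vuke]: an analysis with underlying /k/ and a rule producing [tʃ] before the 1SG.POSS suffix would wrongly predict alternation here too.
The alternation reflects depalatalization: palato-alveolar /tʃ/ and /dʒ/ become [k] and [g] when no front vowel follows. /tʃ/ is underlying.

/nɔtʃ/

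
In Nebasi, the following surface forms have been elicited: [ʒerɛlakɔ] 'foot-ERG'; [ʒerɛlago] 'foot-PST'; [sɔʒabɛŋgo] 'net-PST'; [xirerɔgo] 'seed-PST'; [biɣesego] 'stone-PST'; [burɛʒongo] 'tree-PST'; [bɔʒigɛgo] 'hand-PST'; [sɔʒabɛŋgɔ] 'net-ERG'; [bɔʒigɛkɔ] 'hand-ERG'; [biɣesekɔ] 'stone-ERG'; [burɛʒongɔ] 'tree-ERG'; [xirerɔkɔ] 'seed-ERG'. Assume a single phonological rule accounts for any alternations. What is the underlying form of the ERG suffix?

The ERG suffix surfaces as [-gɔ] and [-kɔ], depending on the final segment of the stem.
By contrast the PST suffix keeps its initial [g] throughout — that segment must be underlying.
The ERG suffix is therefore /-kɔ/ underlyingly, with post-nasal voicing: voiceless stops become voiced after a nasal.

/-kɔ/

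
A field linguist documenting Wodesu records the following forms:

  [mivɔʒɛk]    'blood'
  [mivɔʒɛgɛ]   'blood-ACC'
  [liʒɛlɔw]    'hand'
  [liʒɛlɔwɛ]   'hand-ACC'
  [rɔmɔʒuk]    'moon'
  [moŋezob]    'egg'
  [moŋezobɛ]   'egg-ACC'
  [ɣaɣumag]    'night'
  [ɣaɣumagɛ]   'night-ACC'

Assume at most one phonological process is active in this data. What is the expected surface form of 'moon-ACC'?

[rɔmɔʒugɛ]

The root 'blood' surfaces as [mivɔʒɛk] and [mivɔʒɛgɛ], with a stem-final [k] ~ [g] alternation.
The stem 'night' ([ɣaɣumag], [ɣaɣumagɛ]) shows [g] unchanged in both environments, so [g] cannot be basic with [k] derived in isolation.
The alternation reflects intervocalic voicing: voiceless stops become voiced between vowels. /k/ is underlying.
The one attested form of 'moon', [rɔmɔʒuk], shows underlying /rɔmɔʒuk/. Applying the same rule between vowels gives [rɔmɔʒugɛ].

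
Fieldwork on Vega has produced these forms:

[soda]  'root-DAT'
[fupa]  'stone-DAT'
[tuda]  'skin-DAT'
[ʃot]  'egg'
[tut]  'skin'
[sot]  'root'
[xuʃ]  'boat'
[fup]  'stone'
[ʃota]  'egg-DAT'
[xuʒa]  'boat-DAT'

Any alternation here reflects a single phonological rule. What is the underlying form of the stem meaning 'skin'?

/tud/

The root 'skin' surfaces as [tuda] and [tut], with a stem-final [d] ~ [t] alternation.
The stem 'egg' ([ʃota], [ʃot]) shows [t] unchanged in both environments, so [t] cannot be basic with [d] derived before the DAT suffix.
The underlying segment must be /d/; voiced obstruents become voiceless word-finally, yielding [t] there.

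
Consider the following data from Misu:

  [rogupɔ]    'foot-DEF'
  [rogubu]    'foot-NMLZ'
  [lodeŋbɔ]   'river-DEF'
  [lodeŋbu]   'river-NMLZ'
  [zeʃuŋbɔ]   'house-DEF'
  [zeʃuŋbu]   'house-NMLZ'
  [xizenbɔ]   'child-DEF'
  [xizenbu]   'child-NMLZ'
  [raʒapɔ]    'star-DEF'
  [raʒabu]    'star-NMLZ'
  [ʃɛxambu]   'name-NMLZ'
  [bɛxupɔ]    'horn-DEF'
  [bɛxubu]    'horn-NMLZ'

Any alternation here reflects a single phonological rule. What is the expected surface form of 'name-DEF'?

[ʃɛxambɔ]

The DEF suffix surfaces as [-bɔ] and [-pɔ], depending on the final segment of the stem.
By contrast the NMLZ suffix keeps its initial [b] throughout — that segment must be underlying.
So the underlying form is /-pɔ/, and voiceless stops become voiced after a nasal.
After 'name', which ends in a nasal, the suffix surfaces as [-bɔ], giving [ʃɛxambɔ].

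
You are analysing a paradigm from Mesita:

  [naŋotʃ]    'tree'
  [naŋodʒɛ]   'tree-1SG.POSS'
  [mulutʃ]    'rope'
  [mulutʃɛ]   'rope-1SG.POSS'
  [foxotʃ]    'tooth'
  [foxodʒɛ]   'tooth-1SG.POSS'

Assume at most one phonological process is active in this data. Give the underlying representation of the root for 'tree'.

/naŋodʒ/

The stem for 'tree' ends in [tʃ] in [naŋotʃ] but [dʒ] in [naŋodʒɛ].
But 'rope' keeps [tʃ] in both environments ([mulutʃ], [mulutʃɛ]), so there is no rule changing /tʃ/ to [dʒ] before the 1SG.POSS suffix.
Therefore /dʒ/ is basic and [tʃ] is derived by word-final obstruent devoicing (voiced obstruents become voiceless word-finally).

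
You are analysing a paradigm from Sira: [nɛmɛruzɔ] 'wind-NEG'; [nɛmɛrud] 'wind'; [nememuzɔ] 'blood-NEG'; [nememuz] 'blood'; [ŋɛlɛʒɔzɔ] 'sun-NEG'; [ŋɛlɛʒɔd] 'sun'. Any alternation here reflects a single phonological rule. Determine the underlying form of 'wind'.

/nɛmɛrud/

The stem for 'wind' ends in [z] in [nɛmɛruzɔ] but [d] in [nɛmɛrud].
Compare 'blood', with invariant [z] in [nememuzɔ] and [nememuz]: an analysis with underlying /z/ and a rule producing [d] in isolation would wrongly predict alternation here too.
So /d/ is underlying, and a rule of intervocalic spirantization — voiced stops become fricatives between vowels — gives [z].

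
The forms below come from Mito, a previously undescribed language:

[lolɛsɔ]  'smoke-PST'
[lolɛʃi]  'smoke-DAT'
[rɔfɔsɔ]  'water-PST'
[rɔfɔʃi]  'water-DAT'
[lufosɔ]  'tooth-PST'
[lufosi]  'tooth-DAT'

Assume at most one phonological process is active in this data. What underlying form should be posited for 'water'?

The stem for 'water' ends in [s] in [rɔfɔsɔ] but [ʃ] in [rɔfɔʃi].
The stem 'tooth' ([lufosɔ], [lufosi]) shows [s] unchanged in both environments, so [s] cannot be basic with [ʃ] derived before the DAT suffix.
Therefore /ʃ/ is basic and [s] is derived by depalatalization (palato-alveolar /ʃ/ becomes [s] when no front vowel follows).
The underlying form of 'water' is therefore /rɔfɔʃ/.

/rɔfɔʃ/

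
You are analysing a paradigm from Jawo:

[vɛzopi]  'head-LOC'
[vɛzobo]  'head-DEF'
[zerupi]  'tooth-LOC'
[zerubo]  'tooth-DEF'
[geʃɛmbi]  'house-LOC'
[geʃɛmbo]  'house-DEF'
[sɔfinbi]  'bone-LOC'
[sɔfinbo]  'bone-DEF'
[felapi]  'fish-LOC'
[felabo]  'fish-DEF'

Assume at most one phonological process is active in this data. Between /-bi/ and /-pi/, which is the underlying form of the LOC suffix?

/-pi/

The LOC morpheme has two allomorphs, [-bi] and [-pi].
The DEF suffix, which begins with [b], is invariant after every stem; so [b] is not altered by any rule here.
The LOC suffix is therefore /-pi/ underlyingly, with post-nasal voicing: voiceless stops become voiced after a nasal.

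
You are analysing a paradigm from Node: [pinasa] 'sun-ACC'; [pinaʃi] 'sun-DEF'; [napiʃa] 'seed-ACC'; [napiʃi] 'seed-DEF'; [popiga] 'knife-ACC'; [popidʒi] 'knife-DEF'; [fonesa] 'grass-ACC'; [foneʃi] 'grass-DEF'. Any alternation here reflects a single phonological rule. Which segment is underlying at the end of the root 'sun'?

/s/

The root 'sun' surfaces as [pinasa] and [pinaʃi], with a stem-final [s] ~ [ʃ] alternation.
The stem 'seed' ([napiʃa], [napiʃi]) shows [ʃ] unchanged in both environments, so [ʃ] cannot be basic with [s] derived before the ACC suffix.
The underlying segment must be /s/; /g/ and /s/ become palato-alveolar [dʒ] and [ʃ] before a front vowel, yielding [ʃ] there.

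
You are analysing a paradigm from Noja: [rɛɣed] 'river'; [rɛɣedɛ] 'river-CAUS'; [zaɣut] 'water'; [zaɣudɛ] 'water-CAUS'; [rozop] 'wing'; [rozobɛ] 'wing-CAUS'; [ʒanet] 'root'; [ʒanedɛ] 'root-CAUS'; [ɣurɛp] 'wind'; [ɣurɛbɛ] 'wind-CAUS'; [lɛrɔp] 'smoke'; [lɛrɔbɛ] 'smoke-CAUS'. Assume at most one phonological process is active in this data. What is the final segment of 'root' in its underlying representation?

The stem for 'root' ends in [t] in [ʒanet] but [d] in [ʒanedɛ].
The stem 'river' ([rɛɣed], [rɛɣedɛ]) shows [d] unchanged in both environments, so [d] cannot be basic with [t] derived in isolation.
Therefore /t/ is basic and [d] is derived by intervocalic voicing (voiceless stops become voiced between vowels).

/t/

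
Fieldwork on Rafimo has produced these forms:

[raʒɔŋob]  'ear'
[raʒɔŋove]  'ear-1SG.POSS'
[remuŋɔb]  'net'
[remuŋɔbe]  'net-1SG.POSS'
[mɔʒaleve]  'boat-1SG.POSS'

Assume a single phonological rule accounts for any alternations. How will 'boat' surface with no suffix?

[mɔʒaleb]

The stem for 'ear' ends in [b] in [raʒɔŋob] but [v] in [raʒɔŋove].
Compare 'net', with invariant [b] in [remuŋɔb] and [remuŋɔbe]: an analysis with underlying /b/ and a rule producing [v] before the 1SG.POSS suffix would wrongly predict alternation here too.
The underlying segment must be /v/; voiced fricatives become stops word-finally, yielding [b] there.
The one attested form of 'boat', [mɔʒaleve], shows underlying /mɔʒalev/. Applying the same rule word-finally gives [mɔʒaleb].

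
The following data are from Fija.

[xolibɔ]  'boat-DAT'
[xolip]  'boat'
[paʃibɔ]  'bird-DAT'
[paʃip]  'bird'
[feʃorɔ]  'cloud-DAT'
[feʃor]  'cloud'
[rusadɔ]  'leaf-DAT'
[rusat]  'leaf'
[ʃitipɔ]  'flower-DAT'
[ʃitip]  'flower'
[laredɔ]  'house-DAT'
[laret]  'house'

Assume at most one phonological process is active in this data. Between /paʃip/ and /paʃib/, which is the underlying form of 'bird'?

/paʃib/

In [paʃibɔ] and [paʃip] the final segment of 'bird' alternates: [b] ~ [p].
The stem 'flower' ([ʃitipɔ], [ʃitip]) shows [p] unchanged in both environments, so [p] cannot be basic with [b] derived before the DAT suffix.
So /b/ is underlying, and a rule of word-final obstruent devoicing — voiced obstruents become voiceless word-finally — gives [p].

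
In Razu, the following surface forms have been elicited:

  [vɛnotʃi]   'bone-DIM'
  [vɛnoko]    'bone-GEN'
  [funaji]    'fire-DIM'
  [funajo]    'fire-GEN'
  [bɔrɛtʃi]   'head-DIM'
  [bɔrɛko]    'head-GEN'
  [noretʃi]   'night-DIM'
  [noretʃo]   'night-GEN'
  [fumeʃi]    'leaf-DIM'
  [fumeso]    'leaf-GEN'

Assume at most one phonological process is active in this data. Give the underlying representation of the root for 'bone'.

/vɛnok/

The stem for 'bone' ends in [tʃ] in [vɛnotʃi] but [k] in [vɛnoko].
Compare 'night', with invariant [tʃ] in [noretʃi] and [noretʃo]: an analysis with underlying /tʃ/ and a rule producing [k] before the GEN suffix would wrongly predict alternation here too.
So /k/ is underlying, and a rule of palatalization before a front vowel — /k/ and /s/ become palato-alveolar [tʃ] and [ʃ] before a front vowel — gives [tʃ].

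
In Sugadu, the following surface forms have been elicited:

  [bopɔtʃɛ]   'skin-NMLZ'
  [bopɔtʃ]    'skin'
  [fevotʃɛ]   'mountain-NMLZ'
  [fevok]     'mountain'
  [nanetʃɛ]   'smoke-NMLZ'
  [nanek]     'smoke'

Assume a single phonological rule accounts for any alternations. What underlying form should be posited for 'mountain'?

/fevok/

The stem for 'mountain' ends in [tʃ] in [fevotʃɛ] but [k] in [fevok].
But 'skin' keeps [tʃ] in both environments ([bopɔtʃɛ], [bopɔtʃ]), so there is no rule changing /tʃ/ to [k] in isolation.
So /k/ is underlying, and a rule of palatalization before a front vowel — /k/ becomes palato-alveolar [tʃ] before a front vowel — gives [tʃ].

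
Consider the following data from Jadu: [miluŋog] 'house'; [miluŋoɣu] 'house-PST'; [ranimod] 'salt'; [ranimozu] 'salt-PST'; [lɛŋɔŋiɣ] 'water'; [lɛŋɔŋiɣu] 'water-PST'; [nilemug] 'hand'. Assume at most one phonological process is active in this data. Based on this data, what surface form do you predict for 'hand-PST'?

[nilemuɣu]

The stem for 'house' ends in [g] in [miluŋog] but [ɣ] in [miluŋoɣu].
Compare 'water', with invariant [ɣ] in [lɛŋɔŋiɣ] and [lɛŋɔŋiɣu]: an analysis with underlying /ɣ/ and a rule producing [g] in isolation would wrongly predict alternation here too.
The underlying segment must be /g/; voiced stops become fricatives between vowels, yielding [ɣ] there.
The one attested form of 'hand', [nilemug], shows underlying /nilemug/. Applying the same rule between vowels gives [nilemuɣu].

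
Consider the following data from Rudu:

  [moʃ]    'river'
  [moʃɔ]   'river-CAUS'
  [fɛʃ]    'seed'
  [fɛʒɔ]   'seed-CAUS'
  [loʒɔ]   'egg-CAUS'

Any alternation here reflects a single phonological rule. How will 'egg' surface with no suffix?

[loʃ]

In [fɛʃ] and [fɛʒɔ] the final segment of 'seed' alternates: [ʃ] ~ [ʒ].
Compare 'river', with invariant [ʃ] in [moʃ] and [moʃɔ]: an analysis with underlying /ʃ/ and a rule producing [ʒ] before the CAUS suffix would wrongly predict alternation here too.
The alternation reflects word-final obstruent devoicing: voiced obstruents become voiceless word-finally. /ʒ/ is underlying.
From [loʒɔ] the stem 'egg' is /loʒ/; word-finally this yields [loʃ].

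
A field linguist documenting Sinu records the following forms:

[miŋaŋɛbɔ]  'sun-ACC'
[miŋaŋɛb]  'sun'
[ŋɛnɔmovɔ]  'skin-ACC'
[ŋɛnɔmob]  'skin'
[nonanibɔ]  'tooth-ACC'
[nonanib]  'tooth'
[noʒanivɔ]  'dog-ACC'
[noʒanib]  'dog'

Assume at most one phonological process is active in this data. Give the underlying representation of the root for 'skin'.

The stem for 'skin' ends in [v] in [ŋɛnɔmovɔ] but [b] in [ŋɛnɔmob].
If /b/ were underlying and a rule turned it into [v] before the ACC suffix, 'tooth' would also alternate; but it has [b] in both [nonanibɔ] and [nonanib].
The alternation reflects word-final hardening: voiced fricatives become stops word-finally. /v/ is underlying.
So 'skin' = /ŋɛnɔmov/.

/ŋɛnɔmov/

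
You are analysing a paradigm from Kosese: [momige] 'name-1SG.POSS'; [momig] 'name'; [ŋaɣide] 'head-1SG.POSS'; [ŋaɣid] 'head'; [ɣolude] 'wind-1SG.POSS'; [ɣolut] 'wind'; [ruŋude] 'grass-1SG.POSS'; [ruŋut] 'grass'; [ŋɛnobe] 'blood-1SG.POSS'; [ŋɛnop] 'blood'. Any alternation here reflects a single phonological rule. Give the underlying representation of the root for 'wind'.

/ɣolut/

'wind' shows [d] ~ [t] at the end of the stem ([ɣolude] vs [ɣolut]).
Compare 'head', with invariant [d] in [ŋaɣide] and [ŋaɣid]: an analysis with underlying /d/ and a rule producing [t] in isolation would wrongly predict alternation here too.
Therefore /t/ is basic and [d] is derived by intervocalic voicing (voiceless stops become voiced between vowels).
So 'wind' = /ɣolut/.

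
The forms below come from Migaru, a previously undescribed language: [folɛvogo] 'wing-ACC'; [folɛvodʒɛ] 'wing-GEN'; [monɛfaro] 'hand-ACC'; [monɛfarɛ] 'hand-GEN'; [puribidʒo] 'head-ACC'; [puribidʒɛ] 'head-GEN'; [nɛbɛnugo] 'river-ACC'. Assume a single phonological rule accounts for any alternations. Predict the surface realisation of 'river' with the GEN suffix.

[nɛbɛnudʒɛ]

The root 'wing' surfaces as [folɛvogo] and [folɛvodʒɛ], with a stem-final [g] ~ [dʒ] alternation.
But 'head' keeps [dʒ] in both environments ([puribidʒo], [puribidʒɛ]), so there is no rule changing /dʒ/ to [g] before the ACC suffix.
The alternation reflects palatalization before a front vowel: /g/ becomes palato-alveolar [dʒ] before a front vowel. /g/ is underlying.
From [nɛbɛnugo] the stem 'river' is /nɛbɛnug/; before a front vowel this yields [nɛbɛnudʒɛ].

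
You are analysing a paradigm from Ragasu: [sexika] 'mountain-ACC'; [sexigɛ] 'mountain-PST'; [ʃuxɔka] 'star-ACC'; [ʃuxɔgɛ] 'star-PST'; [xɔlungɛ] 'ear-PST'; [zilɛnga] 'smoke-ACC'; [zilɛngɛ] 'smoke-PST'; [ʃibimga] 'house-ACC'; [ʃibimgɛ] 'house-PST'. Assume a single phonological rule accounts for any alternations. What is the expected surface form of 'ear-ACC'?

[xɔlunga]

The ACC suffix surfaces as [-ga] and [-ka], depending on the final segment of the stem.
The PST suffix, which begins with [g], is invariant after every stem; so [g] is not altered by any rule here.
The ACC suffix is therefore /-ka/ underlyingly, with post-nasal voicing: voiceless stops become voiced after a nasal.
After 'ear', which ends in a nasal, the suffix surfaces as [-ga], giving [xɔlunga].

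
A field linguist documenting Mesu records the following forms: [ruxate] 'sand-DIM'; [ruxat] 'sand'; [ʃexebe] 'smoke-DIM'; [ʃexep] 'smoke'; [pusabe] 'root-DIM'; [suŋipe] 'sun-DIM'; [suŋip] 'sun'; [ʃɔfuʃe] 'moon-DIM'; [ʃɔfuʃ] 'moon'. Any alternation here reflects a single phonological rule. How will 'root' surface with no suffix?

[pusap]

'smoke' shows [b] ~ [p] at the end of the stem ([ʃexebe] vs [ʃexep]).
Compare 'sun', with invariant [p] in [suŋipe] and [suŋip]: an analysis with underlying /p/ and a rule producing [b] before the DIM suffix would wrongly predict alternation here too.
So /b/ is underlying, and a rule of word-final obstruent devoicing — voiced obstruents become voiceless word-finally — gives [p].
From [pusabe] the stem 'root' is /pusab/; word-finally this yields [pusap].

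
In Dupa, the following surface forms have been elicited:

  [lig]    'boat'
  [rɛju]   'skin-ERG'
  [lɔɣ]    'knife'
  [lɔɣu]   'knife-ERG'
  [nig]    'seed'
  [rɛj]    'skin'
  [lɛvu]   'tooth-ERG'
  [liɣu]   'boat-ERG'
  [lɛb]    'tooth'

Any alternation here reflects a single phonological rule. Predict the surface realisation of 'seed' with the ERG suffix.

In [lig] and [liɣu] the final segment of 'boat' alternates: [g] ~ [ɣ].
But 'knife' keeps [ɣ] in both environments ([lɔɣ], [lɔɣu]), so there is no rule changing /ɣ/ to [g] in isolation.
The underlying segment must be /g/; voiced stops become fricatives between vowels, yielding [ɣ] there.
The one attested form of 'seed', [nig], shows underlying /nig/. Applying the same rule between vowels gives [niɣu].

[niɣu]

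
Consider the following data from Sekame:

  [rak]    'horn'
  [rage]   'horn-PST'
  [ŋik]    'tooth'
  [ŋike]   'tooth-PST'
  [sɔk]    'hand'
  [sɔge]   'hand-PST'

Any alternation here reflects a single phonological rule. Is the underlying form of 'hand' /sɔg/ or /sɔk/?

/sɔg/

In [sɔk] and [sɔge] the final segment of 'hand' alternates: [k] ~ [g].
The stem 'tooth' ([ŋik], [ŋike]) shows [k] unchanged in both environments, so [k] cannot be basic with [g] derived before the PST suffix.
So /g/ is underlying, and a rule of word-final obstruent devoicing — voiced obstruents become voiceless word-finally — gives [k].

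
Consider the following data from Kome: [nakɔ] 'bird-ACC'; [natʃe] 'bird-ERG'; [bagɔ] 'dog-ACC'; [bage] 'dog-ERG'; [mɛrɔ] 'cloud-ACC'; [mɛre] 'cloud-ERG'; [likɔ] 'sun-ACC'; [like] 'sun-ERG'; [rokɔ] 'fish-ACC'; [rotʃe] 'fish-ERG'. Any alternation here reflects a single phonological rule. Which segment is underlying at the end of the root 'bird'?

/tʃ/

The stem for 'bird' ends in [k] in [nakɔ] but [tʃ] in [natʃe].
Compare 'sun', with invariant [k] in [likɔ] and [like]: an analysis with underlying /k/ and a rule producing [tʃ] before the ERG suffix would wrongly predict alternation here too.
The underlying segment must be /tʃ/; palato-alveolar /tʃ/ becomes [k] when no front vowel follows, yielding [k] there.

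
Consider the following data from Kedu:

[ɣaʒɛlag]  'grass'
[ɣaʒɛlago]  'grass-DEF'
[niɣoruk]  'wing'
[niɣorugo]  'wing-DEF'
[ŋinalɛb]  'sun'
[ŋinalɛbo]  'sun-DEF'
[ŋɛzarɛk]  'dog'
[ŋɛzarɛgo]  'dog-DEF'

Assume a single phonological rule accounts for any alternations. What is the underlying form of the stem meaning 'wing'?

/niɣoruk/

In [niɣoruk] and [niɣorugo] the final segment of 'wing' alternates: [k] ~ [g].
If /g/ were underlying and a rule turned it into [k] in isolation, 'grass' would also alternate; but it has [g] in both [ɣaʒɛlag] and [ɣaʒɛlago].
Therefore /k/ is basic and [g] is derived by intervocalic voicing (voiceless stops become voiced between vowels).
So 'wing' = /niɣoruk/.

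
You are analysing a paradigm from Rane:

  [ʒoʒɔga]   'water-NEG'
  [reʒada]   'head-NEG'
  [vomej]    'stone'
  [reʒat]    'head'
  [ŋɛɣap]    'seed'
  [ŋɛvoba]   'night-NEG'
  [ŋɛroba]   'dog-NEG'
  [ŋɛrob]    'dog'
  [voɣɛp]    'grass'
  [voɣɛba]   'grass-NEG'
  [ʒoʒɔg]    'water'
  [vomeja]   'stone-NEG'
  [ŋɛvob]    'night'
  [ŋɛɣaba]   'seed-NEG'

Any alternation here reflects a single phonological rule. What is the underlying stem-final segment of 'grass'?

The root 'grass' surfaces as [voɣɛba] and [voɣɛp], with a stem-final [b] ~ [p] alternation.
If /b/ were underlying and a rule turned it into [p] in isolation, 'night' would also alternate; but it has [b] in both [ŋɛvoba] and [ŋɛvob].
Therefore /p/ is basic and [b] is derived by intervocalic voicing (voiceless stops become voiced between vowels).

/p/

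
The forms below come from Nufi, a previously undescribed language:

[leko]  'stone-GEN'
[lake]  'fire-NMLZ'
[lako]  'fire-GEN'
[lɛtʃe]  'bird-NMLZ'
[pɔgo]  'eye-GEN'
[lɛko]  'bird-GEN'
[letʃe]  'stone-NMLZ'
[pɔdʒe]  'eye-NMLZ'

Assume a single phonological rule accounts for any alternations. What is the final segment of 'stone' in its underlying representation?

'stone' shows [tʃ] ~ [k] at the end of the stem ([letʃe] vs [leko]).
The stem 'fire' ([lake], [lako]) shows [k] unchanged in both environments, so [k] cannot be basic with [tʃ] derived before the NMLZ suffix.
Therefore /tʃ/ is basic and [k] is derived by depalatalization (palato-alveolar /tʃ/ and /dʒ/ become [k] and [g] when no front vowel follows).

/tʃ/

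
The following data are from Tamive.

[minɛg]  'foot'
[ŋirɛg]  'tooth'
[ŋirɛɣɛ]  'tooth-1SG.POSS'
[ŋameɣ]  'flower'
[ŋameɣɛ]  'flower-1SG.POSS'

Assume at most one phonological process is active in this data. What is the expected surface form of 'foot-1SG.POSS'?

'tooth' shows [g] ~ [ɣ] at the end of the stem ([ŋirɛg] vs [ŋirɛɣɛ]).
If /ɣ/ were underlying and a rule turned it into [g] in isolation, 'flower' would also alternate; but it has [ɣ] in both [ŋameɣ] and [ŋameɣɛ].
The underlying segment must be /g/; voiced stops become fricatives between vowels, yielding [ɣ] there.
The one attested form of 'foot', [minɛg], shows underlying /minɛg/. Applying the same rule between vowels gives [minɛɣɛ].

[minɛɣɛ]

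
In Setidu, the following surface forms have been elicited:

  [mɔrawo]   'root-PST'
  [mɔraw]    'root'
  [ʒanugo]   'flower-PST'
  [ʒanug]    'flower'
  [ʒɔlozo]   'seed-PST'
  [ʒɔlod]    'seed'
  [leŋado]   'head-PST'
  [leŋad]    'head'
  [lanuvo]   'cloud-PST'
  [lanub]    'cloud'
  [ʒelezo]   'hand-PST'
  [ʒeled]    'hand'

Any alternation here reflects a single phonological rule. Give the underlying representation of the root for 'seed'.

The stem for 'seed' ends in [z] in [ʒɔlozo] but [d] in [ʒɔlod].
If /d/ were underlying and a rule turned it into [z] before the PST suffix, 'head' would also alternate; but it has [d] in both [leŋado] and [leŋad].
The underlying segment must be /z/; voiced fricatives become stops word-finally, yielding [d] there.
The underlying form of 'seed' is therefore /ʒɔloz/.

/ʒɔloz/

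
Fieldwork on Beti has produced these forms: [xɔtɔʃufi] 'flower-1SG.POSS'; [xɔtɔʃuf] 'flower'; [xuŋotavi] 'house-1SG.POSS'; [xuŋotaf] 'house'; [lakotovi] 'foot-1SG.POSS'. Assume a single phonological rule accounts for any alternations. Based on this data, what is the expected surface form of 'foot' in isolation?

The root 'house' surfaces as [xuŋotavi] and [xuŋotaf], with a stem-final [v] ~ [f] alternation.
If /f/ were underlying and a rule turned it into [v] before the 1SG.POSS suffix, 'flower' would also alternate; but it has [f] in both [xɔtɔʃufi] and [xɔtɔʃuf].
So /v/ is underlying, and a rule of word-final obstruent devoicing — voiced obstruents become voiceless word-finally — gives [f].
The one attested form of 'foot', [lakotovi], shows underlying /lakotov/. Applying the same rule word-finally gives [lakotof].

[lakotof]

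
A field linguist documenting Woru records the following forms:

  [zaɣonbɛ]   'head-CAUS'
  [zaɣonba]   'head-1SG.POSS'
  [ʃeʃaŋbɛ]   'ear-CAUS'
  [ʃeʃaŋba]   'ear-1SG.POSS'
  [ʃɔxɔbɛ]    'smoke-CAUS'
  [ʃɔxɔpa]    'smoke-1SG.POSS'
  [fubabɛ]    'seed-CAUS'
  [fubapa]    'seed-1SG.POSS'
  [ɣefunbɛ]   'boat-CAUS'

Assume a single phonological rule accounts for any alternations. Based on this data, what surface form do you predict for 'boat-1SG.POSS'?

[ɣefunba]

The 1SG.POSS morpheme has two allomorphs, [-ba] and [-pa].
By contrast the CAUS suffix keeps its initial [b] throughout — that segment must be underlying.
The 1SG.POSS suffix is therefore /-pa/ underlyingly, with post-nasal voicing: voiceless stops become voiced after a nasal.
After 'boat', which ends in a nasal, the suffix surfaces as [-ba], giving [ɣefunba].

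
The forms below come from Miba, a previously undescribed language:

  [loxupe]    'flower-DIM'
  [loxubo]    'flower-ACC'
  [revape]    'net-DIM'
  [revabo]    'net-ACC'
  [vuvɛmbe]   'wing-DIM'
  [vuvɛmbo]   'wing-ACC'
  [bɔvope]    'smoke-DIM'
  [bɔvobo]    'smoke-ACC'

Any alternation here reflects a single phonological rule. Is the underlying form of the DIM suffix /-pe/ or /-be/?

The DIM suffix surfaces as [-be] and [-pe], depending on the final segment of the stem.
By contrast the ACC suffix keeps its initial [b] throughout — that segment must be underlying.
So the underlying form is /-pe/, and voiceless stops become voiced after a nasal.

/-pe/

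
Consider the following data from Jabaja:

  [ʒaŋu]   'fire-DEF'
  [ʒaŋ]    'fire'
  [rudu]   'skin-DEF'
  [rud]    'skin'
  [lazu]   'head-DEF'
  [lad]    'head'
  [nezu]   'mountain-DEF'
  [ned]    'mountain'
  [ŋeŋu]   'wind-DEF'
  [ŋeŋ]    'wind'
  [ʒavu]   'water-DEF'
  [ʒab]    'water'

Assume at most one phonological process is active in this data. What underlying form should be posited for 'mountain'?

In [nezu] and [ned] the final segment of 'mountain' alternates: [z] ~ [d].
If /d/ were underlying and a rule turned it into [z] before the DEF suffix, 'skin' would also alternate; but it has [d] in both [rudu] and [rud].
The alternation reflects word-final hardening: voiced fricatives become stops word-finally. /z/ is underlying.

/nez/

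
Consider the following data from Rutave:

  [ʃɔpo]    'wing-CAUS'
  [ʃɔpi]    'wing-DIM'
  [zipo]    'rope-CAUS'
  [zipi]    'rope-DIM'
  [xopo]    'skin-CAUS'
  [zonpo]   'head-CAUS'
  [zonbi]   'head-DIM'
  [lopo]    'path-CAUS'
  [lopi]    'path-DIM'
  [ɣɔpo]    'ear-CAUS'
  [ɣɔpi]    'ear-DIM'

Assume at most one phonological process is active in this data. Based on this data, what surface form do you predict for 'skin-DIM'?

[xopi]

The DIM morpheme has two allomorphs, [-bi] and [-pi].
The CAUS suffix, which begins with [p], is invariant after every stem; so [p] is not altered by any rule here.
The DIM suffix is therefore /-bi/ underlyingly, with post-vocalic devoicing: voiced stops become voiceless after a vowel.
After 'skin', which ends in a vowel, the suffix surfaces as [-pi], giving [xopi].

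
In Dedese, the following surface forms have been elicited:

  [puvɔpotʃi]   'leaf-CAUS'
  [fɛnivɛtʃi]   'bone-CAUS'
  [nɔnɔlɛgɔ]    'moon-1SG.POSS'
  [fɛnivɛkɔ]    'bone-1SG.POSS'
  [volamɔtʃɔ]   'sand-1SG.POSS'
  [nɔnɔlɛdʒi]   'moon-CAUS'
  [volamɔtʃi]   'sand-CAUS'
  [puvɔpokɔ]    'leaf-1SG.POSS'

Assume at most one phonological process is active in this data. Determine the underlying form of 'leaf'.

In [puvɔpokɔ] and [puvɔpotʃi] the final segment of 'leaf' alternates: [k] ~ [tʃ].
If /tʃ/ were underlying and a rule turned it into [k] before the 1SG.POSS suffix, 'sand' would also alternate; but it has [tʃ] in both [volamɔtʃɔ] and [volamɔtʃi].
The alternation reflects palatalization before a front vowel: /k/ and /g/ become palato-alveolar [tʃ] and [dʒ] before a front vowel. /k/ is underlying.

/puvɔpok/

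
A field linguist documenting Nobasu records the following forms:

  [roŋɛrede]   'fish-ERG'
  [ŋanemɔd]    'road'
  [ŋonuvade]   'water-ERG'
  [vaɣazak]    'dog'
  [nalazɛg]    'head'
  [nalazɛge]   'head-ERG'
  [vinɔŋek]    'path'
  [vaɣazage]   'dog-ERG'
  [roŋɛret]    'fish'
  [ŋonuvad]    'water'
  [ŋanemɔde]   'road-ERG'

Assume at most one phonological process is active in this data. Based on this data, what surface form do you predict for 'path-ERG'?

[vinɔŋege]

The root 'dog' surfaces as [vaɣazage] and [vaɣazak], with a stem-final [g] ~ [k] alternation.
The stem 'head' ([nalazɛge], [nalazɛg]) shows [g] unchanged in both environments, so [g] cannot be basic with [k] derived in isolation.
So /k/ is underlying, and a rule of intervocalic voicing — voiceless stops become voiced between vowels — gives [g].
From [vinɔŋek] the stem 'path' is /vinɔŋek/; between vowels this yields [vinɔŋege].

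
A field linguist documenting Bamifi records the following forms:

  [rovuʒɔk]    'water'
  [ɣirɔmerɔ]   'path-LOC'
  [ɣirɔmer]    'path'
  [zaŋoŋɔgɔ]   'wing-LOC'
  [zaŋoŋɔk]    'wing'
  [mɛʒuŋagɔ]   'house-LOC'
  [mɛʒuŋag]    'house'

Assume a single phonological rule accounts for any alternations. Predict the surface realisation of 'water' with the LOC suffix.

The stem for 'wing' ends in [g] in [zaŋoŋɔgɔ] but [k] in [zaŋoŋɔk].
Compare 'house', with invariant [g] in [mɛʒuŋagɔ] and [mɛʒuŋag]: an analysis with underlying /g/ and a rule producing [k] in isolation would wrongly predict alternation here too.
Therefore /k/ is basic and [g] is derived by intervocalic voicing (voiceless stops become voiced between vowels).
From [rovuʒɔk] the stem 'water' is /rovuʒɔk/; between vowels this yields [rovuʒɔgɔ].

[rovuʒɔgɔ]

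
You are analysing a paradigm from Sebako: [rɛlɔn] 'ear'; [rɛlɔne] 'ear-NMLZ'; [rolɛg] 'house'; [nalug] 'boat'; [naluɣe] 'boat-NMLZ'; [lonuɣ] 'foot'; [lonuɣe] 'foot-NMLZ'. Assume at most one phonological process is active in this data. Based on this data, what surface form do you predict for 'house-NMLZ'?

The root 'boat' surfaces as [nalug] and [naluɣe], with a stem-final [g] ~ [ɣ] alternation.
The stem 'foot' ([lonuɣ], [lonuɣe]) shows [ɣ] unchanged in both environments, so [ɣ] cannot be basic with [g] derived in isolation.
Therefore /g/ is basic and [ɣ] is derived by intervocalic spirantization (voiced stops become fricatives between vowels).
From [rolɛg] the stem 'house' is /rolɛg/; between vowels this yields [rolɛɣe].

[rolɛɣe]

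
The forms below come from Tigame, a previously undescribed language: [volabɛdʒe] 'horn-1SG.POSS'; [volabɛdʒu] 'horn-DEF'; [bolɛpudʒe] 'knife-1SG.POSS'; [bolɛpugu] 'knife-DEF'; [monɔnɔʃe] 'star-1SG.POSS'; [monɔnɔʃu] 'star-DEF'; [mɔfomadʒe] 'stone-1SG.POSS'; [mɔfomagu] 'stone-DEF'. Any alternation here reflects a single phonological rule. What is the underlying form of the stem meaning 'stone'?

The stem for 'stone' ends in [dʒ] in [mɔfomadʒe] but [g] in [mɔfomagu].
If /dʒ/ were underlying and a rule turned it into [g] before the DEF suffix, 'horn' would also alternate; but it has [dʒ] in both [volabɛdʒe] and [volabɛdʒu].
Therefore /g/ is basic and [dʒ] is derived by palatalization before a front vowel (/g/ becomes palato-alveolar [dʒ] before a front vowel).
The underlying form of 'stone' is therefore /mɔfomag/.

/mɔfomag/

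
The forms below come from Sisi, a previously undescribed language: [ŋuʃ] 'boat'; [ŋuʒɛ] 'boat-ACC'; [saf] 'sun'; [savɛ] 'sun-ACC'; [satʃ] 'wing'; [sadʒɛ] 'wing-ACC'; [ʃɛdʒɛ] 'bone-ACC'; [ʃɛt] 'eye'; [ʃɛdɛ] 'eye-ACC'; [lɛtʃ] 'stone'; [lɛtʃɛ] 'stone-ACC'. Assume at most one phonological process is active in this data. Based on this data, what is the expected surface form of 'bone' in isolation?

The stem for 'wing' ends in [tʃ] in [satʃ] but [dʒ] in [sadʒɛ].
Compare 'stone', with invariant [tʃ] in [lɛtʃ] and [lɛtʃɛ]: an analysis with underlying /tʃ/ and a rule producing [dʒ] before the ACC suffix would wrongly predict alternation here too.
The alternation reflects word-final obstruent devoicing: voiced obstruents become voiceless word-finally. /dʒ/ is underlying.
The one attested form of 'bone', [ʃɛdʒɛ], shows underlying /ʃɛdʒ/. Applying the same rule word-finally gives [ʃɛtʃ].

[ʃɛtʃ]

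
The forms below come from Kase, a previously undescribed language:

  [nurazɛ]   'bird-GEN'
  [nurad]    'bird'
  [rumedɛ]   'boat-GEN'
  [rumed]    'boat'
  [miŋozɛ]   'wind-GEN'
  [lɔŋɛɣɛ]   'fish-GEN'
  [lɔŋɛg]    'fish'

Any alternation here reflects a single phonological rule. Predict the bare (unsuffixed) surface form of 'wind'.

The stem for 'bird' ends in [z] in [nurazɛ] but [d] in [nurad].
Compare 'boat', with invariant [d] in [rumedɛ] and [rumed]: an analysis with underlying /d/ and a rule producing [z] before the GEN suffix would wrongly predict alternation here too.
The alternation reflects word-final hardening: voiced fricatives become stops word-finally. /z/ is underlying.
From [miŋozɛ] the stem 'wind' is /miŋoz/; word-finally this yields [miŋod].

[miŋod]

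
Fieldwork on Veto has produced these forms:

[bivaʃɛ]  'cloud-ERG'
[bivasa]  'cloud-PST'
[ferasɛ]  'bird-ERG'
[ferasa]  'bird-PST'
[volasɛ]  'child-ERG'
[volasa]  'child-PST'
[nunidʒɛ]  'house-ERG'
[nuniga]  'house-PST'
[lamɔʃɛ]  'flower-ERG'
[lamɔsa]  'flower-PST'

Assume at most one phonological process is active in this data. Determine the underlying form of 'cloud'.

/bivaʃ/

The root 'cloud' surfaces as [bivaʃɛ] and [bivasa], with a stem-final [ʃ] ~ [s] alternation.
But 'child' keeps [s] in both environments ([volasɛ], [volasa]), so there is no rule changing /s/ to [ʃ] before the ERG suffix.
Therefore /ʃ/ is basic and [s] is derived by depalatalization (palato-alveolar /dʒ/ and /ʃ/ become [g] and [s] when no front vowel follows).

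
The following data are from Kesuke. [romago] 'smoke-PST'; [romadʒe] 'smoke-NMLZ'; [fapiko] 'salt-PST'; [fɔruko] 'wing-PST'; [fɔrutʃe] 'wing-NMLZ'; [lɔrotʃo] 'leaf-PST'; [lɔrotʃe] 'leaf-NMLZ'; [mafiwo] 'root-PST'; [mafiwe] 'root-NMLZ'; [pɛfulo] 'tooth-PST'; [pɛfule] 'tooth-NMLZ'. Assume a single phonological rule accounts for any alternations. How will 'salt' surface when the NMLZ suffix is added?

[fapitʃe]

The stem for 'wing' ends in [k] in [fɔruko] but [tʃ] in [fɔrutʃe].
But 'leaf' keeps [tʃ] in both environments ([lɔrotʃo], [lɔrotʃe]), so there is no rule changing /tʃ/ to [k] before the PST suffix.
Therefore /k/ is basic and [tʃ] is derived by palatalization before a front vowel (/k/ and /g/ become palato-alveolar [tʃ] and [dʒ] before a front vowel).
The one attested form of 'salt', [fapiko], shows underlying /fapik/. Applying the same rule before a front vowel gives [fapitʃe].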